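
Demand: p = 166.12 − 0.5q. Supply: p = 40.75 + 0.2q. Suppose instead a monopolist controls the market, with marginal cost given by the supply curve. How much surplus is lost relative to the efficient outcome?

Competitive equilibrium: 166.12 − 0.5q = 40.75 + 0.2q → q* = 179.1, p* = 76.57.
Marginal revenue: MR = 166.12 − q. Set MR = MC: 166.12 − q = 40.75 + 0.2q → q_m = 104.475.
Price p_m = 166.12 − 0.5·104.475 = 113.8825; MC(q_m) = 40.75 + 0.2·104.475 = 61.645.
Competitive q* = 179.1, so Δq = 74.625; wedge = 113.8825 − 61.645 = 52.2375.
DWL = ½ × 74.625 × 52.2375 = 1949.11.

1949.11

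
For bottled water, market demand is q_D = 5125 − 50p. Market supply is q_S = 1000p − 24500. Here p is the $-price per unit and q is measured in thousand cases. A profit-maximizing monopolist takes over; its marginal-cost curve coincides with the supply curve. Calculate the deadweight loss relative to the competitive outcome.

$34469.28 thousand

In inverse form: demand p = 102.5 − 0.02q, supply p = 24.5 + 0.001q.
Competitive equilibrium: 102.5 − 0.02q = 24.5 + 0.001q → q* = 3714.28571, p* = 28.21429.
Marginal revenue: MR = 102.5 − 0.04q. Set MR = MC: 102.5 − 0.04q = 24.5 + 0.001q → q_m = 1902.43902.
Price p_m = 102.5 − 0.02·1902.43902 = 64.45122; MC(q_m) = 24.5 + 0.001·1902.43902 = 26.40244.
Competitive q* = 3714.28571, so Δq = 1811.84669; wedge = 64.45122 − 26.40244 = 38.04878.
DWL = ½ × 1811.84669 × 38.04878 = $34469.28 thousand.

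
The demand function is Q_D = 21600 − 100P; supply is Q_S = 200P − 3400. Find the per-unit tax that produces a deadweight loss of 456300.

In inverse form: demand P = 216 − 0.01Q, supply P = 17 + 0.005Q.
Competitive equilibrium: 216 − 0.01Q = 17 + 0.005Q → Q* = 13266.6667, P* = 83.3333.
A tax t gives ΔQ = t/0.015 and wedge t, so DWL = t²/0.03.
t²/0.03 = 456300 → t² = 13689 → t = 117.

117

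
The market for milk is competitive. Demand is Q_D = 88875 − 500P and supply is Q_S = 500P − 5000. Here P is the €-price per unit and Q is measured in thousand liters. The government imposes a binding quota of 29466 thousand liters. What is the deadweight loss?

In inverse form: demand P = 177.75 − 0.002Q, supply P = 10 + 0.002Q.
Competitive equilibrium: 177.75 − 0.002Q = 10 + 0.002Q → Q* = 41937.5, P* = 93.875.
At Q = 29466: demand price = 177.75 − 0.002·29466 = 118.818; supply price = 10 + 0.002·29466 = 68.932.
ΔQ = 41937.5 − 29466 = 12471.5; wedge = 118.818 − 68.932 = 49.886.
Deadweight loss = ½ × 12471.5 × 49.886 = €311076.62 thousand.

€311076.62 thousand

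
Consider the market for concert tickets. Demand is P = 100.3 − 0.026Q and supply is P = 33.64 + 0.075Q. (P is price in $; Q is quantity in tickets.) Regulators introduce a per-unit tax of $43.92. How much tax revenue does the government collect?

$9888.52

Competitive equilibrium: 100.3 − 0.026Q = 33.64 + 0.075Q → Q* = 660, P* = 83.14.
With the tax, the buyer price exceeds the seller price by 43.92: (100.3 − 0.026Q) − (33.64 + 0.075Q) = 43.92 → Q' = 225.1485.
Tax revenue = 43.92 × 225.1485 = $9888.52.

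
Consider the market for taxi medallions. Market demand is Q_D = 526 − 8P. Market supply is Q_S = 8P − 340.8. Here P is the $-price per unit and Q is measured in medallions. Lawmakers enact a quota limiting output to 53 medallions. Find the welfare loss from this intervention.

$196.02

In inverse form: demand P = 65.75 − 0.125Q, supply P = 42.6 + 0.125Q.
Competitive equilibrium: 65.75 − 0.125Q = 42.6 + 0.125Q → Q* = 92.6, P* = 54.175.
At Q = 53: demand price = 65.75 − 0.125·53 = 59.125; supply price = 42.6 + 0.125·53 = 49.225.
ΔQ = 92.6 − 53 = 39.6; wedge = 59.125 − 49.225 = 9.9.
Deadweight loss = ½ × 39.6 × 9.9 = $196.02.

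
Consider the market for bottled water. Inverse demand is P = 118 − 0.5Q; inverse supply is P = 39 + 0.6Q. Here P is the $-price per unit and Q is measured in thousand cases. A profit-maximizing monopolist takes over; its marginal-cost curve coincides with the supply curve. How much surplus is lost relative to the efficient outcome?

$277.03 thousand

Competitive equilibrium: 118 − 0.5Q = 39 + 0.6Q → Q* = 71.8182, P* = 82.0909.
Marginal revenue: MR = 118 − Q. Set MR = MC: 118 − Q = 39 + 0.6Q → Q_m = 49.375.
Price P_m = 118 − 0.5·49.375 = 93.3125; MC(Q_m) = 39 + 0.6·49.375 = 68.625.
Competitive Q* = 71.8182, so ΔQ = 22.4432; wedge = 93.3125 − 68.625 = 24.6875.
Welfare loss = ½ × 22.4432 × 24.6875 = $277.03 thousand.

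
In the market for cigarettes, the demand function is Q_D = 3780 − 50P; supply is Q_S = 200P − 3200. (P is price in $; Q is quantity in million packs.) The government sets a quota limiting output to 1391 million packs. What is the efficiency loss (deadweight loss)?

In inverse form: demand P = 75.6 − 0.02Q, supply P = 16 + 0.005Q.
Competitive equilibrium: 75.6 − 0.02Q = 16 + 0.005Q → Q* = 2384, P* = 27.92.
At Q = 1391: demand price = 75.6 − 0.02·1391 = 47.78; supply price = 16 + 0.005·1391 = 22.955.
ΔQ = 2384 − 1391 = 993; wedge = 47.78 − 22.955 = 24.825.
DWL = ½ × 993 × 24.825 = $12325.61 million.

$12325.61 million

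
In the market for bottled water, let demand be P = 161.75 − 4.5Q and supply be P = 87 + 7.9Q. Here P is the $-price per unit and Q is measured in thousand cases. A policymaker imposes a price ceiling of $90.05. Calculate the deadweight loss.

Competitive equilibrium: 161.75 − 4.5Q = 87 + 7.9Q → Q* = 6.0282, P* = 134.623.
At the ceiling P = 90.05, quantity supplied = (90.05 − 87)/7.9 = 0.3861.
Willingness to pay at Q' = 0.3861: 161.75 − 4.5·0.3861 = 160.0126.
ΔQ = 6.0282 − 0.3861 = 5.6421; wedge = 160.0126 − 90.05 = 69.9626.
DWL = ½ × 5.6421 × 69.9626 = $197.37 thousand.

$197.37 thousand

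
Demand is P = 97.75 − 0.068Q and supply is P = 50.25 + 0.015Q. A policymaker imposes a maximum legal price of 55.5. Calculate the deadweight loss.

Competitive equilibrium: 97.75 − 0.068Q = 50.25 + 0.015Q → Q* = 572.2892, P* = 58.8343.
At the ceiling P = 55.5, quantity supplied = (55.5 − 50.25)/0.015 = 350.
Willingness to pay at Q' = 350: 97.75 − 0.068·350 = 73.95.
ΔQ = 572.2892 − 350 = 222.2892; wedge = 73.95 − 55.5 = 18.45.
Welfare loss = ½ × 222.2892 × 18.45 = 2050.62.

2050.62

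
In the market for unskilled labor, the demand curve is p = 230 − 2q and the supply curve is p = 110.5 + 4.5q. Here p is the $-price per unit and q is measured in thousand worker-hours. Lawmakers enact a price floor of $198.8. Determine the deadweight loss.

Competitive equilibrium: 230 − 2q = 110.5 + 4.5q → q* = 18.3846, p* = 193.2308.
At the floor p = 198.8, quantity demanded = (230 − 198.8)/2 = 15.6.
Sellers' marginal cost at q' = 15.6: 110.5 + 4.5·15.6 = 180.7.
Δq = 18.3846 − 15.6 = 2.7846; wedge = 198.8 − 180.7 = 18.1.
Welfare loss = ½ × 2.7846 × 18.1 = $25.20 thousand.

$25.20 thousand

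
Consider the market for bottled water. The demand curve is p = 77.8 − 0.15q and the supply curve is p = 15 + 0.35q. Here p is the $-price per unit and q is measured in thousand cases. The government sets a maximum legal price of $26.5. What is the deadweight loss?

$2150.31 thousand

Competitive equilibrium: 77.8 − 0.15q = 15 + 0.35q → q* = 125.6, p* = 58.96.
At the ceiling p = 26.5, quantity supplied = (26.5 − 15)/0.35 = 32.8571.
Willingness to pay at q' = 32.8571: 77.8 − 0.15·32.8571 = 72.8714.
Δq = 125.6 − 32.8571 = 92.7429; wedge = 72.8714 − 26.5 = 46.3714.
DWL = ½ × 92.7429 × 46.3714 = $2150.31 thousand.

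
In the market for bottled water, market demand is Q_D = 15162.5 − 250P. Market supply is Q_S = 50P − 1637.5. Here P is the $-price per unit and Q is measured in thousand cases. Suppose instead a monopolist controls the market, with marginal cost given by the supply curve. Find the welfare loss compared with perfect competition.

In inverse form: demand P = 60.65 − 0.004Q, supply P = 32.75 + 0.02Q.
Competitive equilibrium: 60.65 − 0.004Q = 32.75 + 0.02Q → Q* = 1162.5, P* = 56.
Marginal revenue: MR = 60.65 − 0.008Q. Set MR = MC: 60.65 − 0.008Q = 32.75 + 0.02Q → Q_m = 996.4286.
Price P_m = 60.65 − 0.004·996.4286 = 56.6643; MC(Q_m) = 32.75 + 0.02·996.4286 = 52.6786.
Competitive Q* = 1162.5, so ΔQ = 166.0714; wedge = 56.6643 − 52.6786 = 3.9857.
DWL = ½ × 166.0714 × 3.9857 = $330.96 thousand.

$330.96 thousand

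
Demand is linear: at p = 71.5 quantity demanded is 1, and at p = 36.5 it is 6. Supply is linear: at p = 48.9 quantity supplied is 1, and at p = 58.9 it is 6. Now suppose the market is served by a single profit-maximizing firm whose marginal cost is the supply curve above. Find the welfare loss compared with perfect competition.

Demand slope = (36.5 − 71.5)/(6 − 1) = −7, so p = 78.5 − 7q.
Supply slope = (58.9 − 48.9)/(6 − 1) = 2, so p = 46.9 + 2q.
Competitive equilibrium: 78.5 − 7q = 46.9 + 2q → q* = 3.5111, p* = 53.9222.
Marginal revenue: MR = 78.5 − 14q. Set MR = MC: 78.5 − 14q = 46.9 + 2q → q_m = 1.975.
Price p_m = 78.5 − 7·1.975 = 64.675; MC(q_m) = 46.9 + 2·1.975 = 50.85.
Competitive q* = 3.5111, so Δq = 1.5361; wedge = 64.675 − 50.85 = 13.825.
DWL = ½ × 1.5361 × 13.825 = 10.62.

10.62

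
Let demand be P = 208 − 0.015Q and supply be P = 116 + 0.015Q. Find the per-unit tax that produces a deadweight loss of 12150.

27

Competitive equilibrium: 208 − 0.015Q = 116 + 0.015Q → Q* = 3066.6667, P* = 162.
A tax t gives ΔQ = t/0.03 and wedge t, so DWL = t²/0.06.
t²/0.06 = 12150 → t² = 729 → t = 27.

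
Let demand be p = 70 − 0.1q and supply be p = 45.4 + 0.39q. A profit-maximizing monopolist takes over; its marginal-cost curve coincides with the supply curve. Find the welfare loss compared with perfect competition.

Competitive equilibrium: 70 − 0.1q = 45.4 + 0.39q → q* = 50.2041, p* = 64.9796.
Marginal revenue: MR = 70 − 0.2q. Set MR = MC: 70 − 0.2q = 45.4 + 0.39q → q_m = 41.6949.
Price p_m = 70 − 0.1·41.6949 = 65.8305; MC(q_m) = 45.4 + 0.39·41.6949 = 61.661.
Competitive q* = 50.2041, so Δq = 8.5092; wedge = 65.8305 − 61.661 = 4.1695.
The triangle = ½ × 8.5092 × 4.1695 = 17.74.

17.74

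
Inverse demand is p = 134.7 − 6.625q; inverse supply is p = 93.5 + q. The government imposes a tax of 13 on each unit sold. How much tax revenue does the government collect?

48.08

Competitive equilibrium: 134.7 − 6.625q = 93.5 + q → q* = 5.4033, p* = 98.9033.
With the tax, the buyer price exceeds the seller price by 13: (134.7 − 6.625q) − (93.5 + q) = 13 → q' = 3.6984.
Tax revenue = 13 × 3.6984 = 48.08.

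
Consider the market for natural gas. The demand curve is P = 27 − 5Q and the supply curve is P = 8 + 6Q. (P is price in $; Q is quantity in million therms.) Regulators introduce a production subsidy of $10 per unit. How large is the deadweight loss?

$4.55 million

Competitive equilibrium: 27 − 5Q = 8 + 6Q → Q* = 1.7273, P* = 18.3636.
The subsidy lowers effective supply by 10: P = 6Q − 2.
New quantity: 27 − 5Q = 6Q − 2 → Q' = 2.6364.
Overproduction ΔQ = 2.6364 − 1.7273 = 0.9091; wedge = subsidy = 10.
The triangle = ½ × 0.9091 × 10 = $4.55 million.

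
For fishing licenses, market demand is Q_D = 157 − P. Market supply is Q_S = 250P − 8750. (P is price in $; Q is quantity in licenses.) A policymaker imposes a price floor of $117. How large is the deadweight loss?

$3335.55

In inverse form: demand P = 157 − Q, supply P = 35 + 0.004Q.
Competitive equilibrium: 157 − Q = 35 + 0.004Q → Q* = 121.5139, P* = 35.4861.
At the floor P = 117, quantity demanded = (157 − 117)/1 = 40.
Sellers' marginal cost at Q' = 40: 35 + 0.004·40 = 35.16.
ΔQ = 121.5139 − 40 = 81.5139; wedge = 117 − 35.16 = 81.84.
The triangle = ½ × 81.5139 × 81.84 = $3335.55.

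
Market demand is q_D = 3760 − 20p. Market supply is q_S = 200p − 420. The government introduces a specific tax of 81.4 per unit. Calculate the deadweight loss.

60236

In inverse form: demand p = 188 − 0.05q, supply p = 2.1 + 0.005q.
Competitive equilibrium: 188 − 0.05q = 2.1 + 0.005q → q* = 3380, p* = 19.
With the tax, the buyer price exceeds the seller price by 81.4: (188 − 0.05q) − (2.1 + 0.005q) = 81.4 → q' = 1900.
Δq = 3380 − 1900 = 1480; the wedge equals the tax, 81.4.
DWL = ½ × 1480 × 81.4 = 60236.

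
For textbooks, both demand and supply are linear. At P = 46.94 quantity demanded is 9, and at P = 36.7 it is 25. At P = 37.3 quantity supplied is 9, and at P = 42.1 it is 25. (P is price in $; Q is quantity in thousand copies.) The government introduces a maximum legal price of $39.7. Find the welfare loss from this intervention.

$2.39 thousand

Demand slope = (36.7 − 46.94)/(25 − 9) = −0.64, so P = 52.7 − 0.64Q.
Supply slope = (42.1 − 37.3)/(25 − 9) = 0.3, so P = 34.6 + 0.3Q.
Competitive equilibrium: 52.7 − 0.64Q = 34.6 + 0.3Q → Q* = 19.2553, P* = 40.3766.
At the ceiling P = 39.7, quantity supplied = (39.7 − 34.6)/0.3 = 17.
Willingness to pay at Q' = 17: 52.7 − 0.64·17 = 41.82.
ΔQ = 19.2553 − 17 = 2.2553; wedge = 41.82 − 39.7 = 2.12.
The triangle = ½ × 2.2553 × 2.12 = $2.39 thousand.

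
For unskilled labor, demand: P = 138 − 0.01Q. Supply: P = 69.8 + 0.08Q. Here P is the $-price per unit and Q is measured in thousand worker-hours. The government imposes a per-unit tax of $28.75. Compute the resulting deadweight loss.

$4592.01 thousand

Competitive equilibrium: 138 − 0.01Q = 69.8 + 0.08Q → Q* = 757.7778, P* = 130.4222.
With the tax, the buyer price exceeds the seller price by 28.75: (138 − 0.01Q) − (69.8 + 0.08Q) = 28.75 → Q' = 438.3333.
ΔQ = 757.7778 − 438.3333 = 319.4445; the wedge equals the tax, 28.75.
Deadweight loss = ½ × 319.4445 × 28.75 = $4592.01 thousand.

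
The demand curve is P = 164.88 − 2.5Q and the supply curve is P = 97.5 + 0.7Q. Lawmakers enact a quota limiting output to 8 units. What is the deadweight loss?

272.75

Competitive equilibrium: 164.88 − 2.5Q = 97.5 + 0.7Q → Q* = 21.0563, P* = 112.2394.
At Q = 8: demand price = 164.88 − 2.5·8 = 144.88; supply price = 97.5 + 0.7·8 = 103.1.
ΔQ = 21.0563 − 8 = 13.0563; wedge = 144.88 − 103.1 = 41.78.
DWL = ½ × 13.0563 × 41.78 = 272.75.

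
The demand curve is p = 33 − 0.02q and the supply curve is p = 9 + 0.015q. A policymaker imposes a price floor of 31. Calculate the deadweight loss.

Competitive equilibrium: 33 − 0.02q = 9 + 0.015q → q* = 685.7143, p* = 19.2857.
At the floor p = 31, quantity demanded = (33 − 31)/0.02 = 100.
Sellers' marginal cost at q' = 100: 9 + 0.015·100 = 10.5.
Δq = 685.7143 − 100 = 585.7143; wedge = 31 − 10.5 = 20.5.
DWL = ½ × 585.7143 × 20.5 = 6003.57.

6003.57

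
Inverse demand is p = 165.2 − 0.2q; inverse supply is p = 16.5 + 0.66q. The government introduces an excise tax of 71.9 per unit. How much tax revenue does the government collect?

Competitive equilibrium: 165.2 − 0.2q = 16.5 + 0.66q → q* = 172.907, p* = 130.6186.
With the tax, the buyer price exceeds the seller price by 71.9: (165.2 − 0.2q) − (16.5 + 0.66q) = 71.9 → q' = 89.3023.
Tax revenue = 71.9 × 89.3023 = 6420.84.

6420.84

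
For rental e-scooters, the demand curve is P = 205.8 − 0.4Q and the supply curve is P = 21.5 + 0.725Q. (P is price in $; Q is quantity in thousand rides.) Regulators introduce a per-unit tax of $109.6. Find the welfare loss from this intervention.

Competitive equilibrium: 205.8 − 0.4Q = 21.5 + 0.725Q → Q* = 163.8222, P* = 140.2711.
With the tax, the buyer price exceeds the seller price by 109.6: (205.8 − 0.4Q) − (21.5 + 0.725Q) = 109.6 → Q' = 66.4.
ΔQ = 163.8222 − 66.4 = 97.4222; the wedge equals the tax, 109.6.
The triangle = ½ × 97.4222 × 109.6 = $5338.74 thousand.

$5338.74 thousand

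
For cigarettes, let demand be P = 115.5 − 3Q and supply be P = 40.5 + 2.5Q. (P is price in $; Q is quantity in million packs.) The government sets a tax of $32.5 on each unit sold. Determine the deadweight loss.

Competitive equilibrium: 115.5 − 3Q = 40.5 + 2.5Q → Q* = 13.6364, P* = 74.5909.
With the tax, the buyer price exceeds the seller price by 32.5: (115.5 − 3Q) − (40.5 + 2.5Q) = 32.5 → Q' = 7.7273.
ΔQ = 13.6364 − 7.7273 = 5.9091; the wedge equals the tax, 32.5.
DWL = ½ × 5.9091 × 32.5 = $96.02 million.

$96.02 million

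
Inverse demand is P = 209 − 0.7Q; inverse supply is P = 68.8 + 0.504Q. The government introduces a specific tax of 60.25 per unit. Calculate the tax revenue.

Competitive equilibrium: 209 − 0.7Q = 68.8 + 0.504Q → Q* = 116.4452, P* = 127.4884.
With the tax, the buyer price exceeds the seller price by 60.25: (209 − 0.7Q) − (68.8 + 0.504Q) = 60.25 → Q' = 66.4037.
Tax revenue = 60.25 × 66.4037 = 4000.82.

4000.82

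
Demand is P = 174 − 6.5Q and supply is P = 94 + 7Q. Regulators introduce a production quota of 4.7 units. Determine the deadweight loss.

Competitive equilibrium: 174 − 6.5Q = 94 + 7Q → Q* = 5.9259, P* = 135.4815.
At Q = 4.7: demand price = 174 − 6.5·4.7 = 143.45; supply price = 94 + 7·4.7 = 126.9.
ΔQ = 5.9259 − 4.7 = 1.2259; wedge = 143.45 − 126.9 = 16.55.
DWL = ½ × 1.2259 × 16.55 = 10.14.

10.14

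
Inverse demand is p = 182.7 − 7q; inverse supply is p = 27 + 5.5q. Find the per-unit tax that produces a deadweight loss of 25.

Competitive equilibrium: 182.7 − 7q = 27 + 5.5q → q* = 12.456, p* = 95.508.
A tax t gives Δq = t/12.5 and wedge t, so DWL = t²/25.
t²/25 = 25 → t² = 625 → t = 25.

25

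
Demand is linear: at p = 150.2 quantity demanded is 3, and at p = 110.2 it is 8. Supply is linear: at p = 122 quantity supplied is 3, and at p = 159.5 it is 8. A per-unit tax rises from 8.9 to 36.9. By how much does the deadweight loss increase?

Demand slope = (110.2 − 150.2)/(8 − 3) = −8, so p = 174.2 − 8q.
Supply slope = (159.5 − 122)/(8 − 3) = 7.5, so p = 99.5 + 7.5q.
Competitive equilibrium: 174.2 − 8q = 99.5 + 7.5q → q* = 4.8194, p* = 135.6452.
For a per-unit tax t: Δq = t/15.5, so DWL = ½·t·(t/15.5) = t²/31.
At t = 8.9: DWL = 2.555. At t = 36.9: DWL = 43.923.
Increase = 43.923 − 2.555 = 41.37.

41.37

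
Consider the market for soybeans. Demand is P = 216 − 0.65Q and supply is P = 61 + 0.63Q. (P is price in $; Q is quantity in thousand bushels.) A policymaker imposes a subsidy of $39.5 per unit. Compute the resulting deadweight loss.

$609.47 thousand

Competitive equilibrium: 216 − 0.65Q = 61 + 0.63Q → Q* = 121.0938, P* = 137.2891.
The subsidy lowers effective supply by 39.5: P = 21.5 + 0.63Q.
New quantity: 216 − 0.65Q = 21.5 + 0.63Q → Q' = 151.9531.
Overproduction ΔQ = 151.9531 − 121.0938 = 30.8593; wedge = subsidy = 39.5.
The triangle = ½ × 30.8593 × 39.5 = $609.47 thousand.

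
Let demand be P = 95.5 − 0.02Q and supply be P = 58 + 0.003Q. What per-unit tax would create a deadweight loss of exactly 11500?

Competitive equilibrium: 95.5 − 0.02Q = 58 + 0.003Q → Q* = 1630.4348, P* = 62.8913.
A tax t gives ΔQ = t/0.023 and wedge t, so DWL = t²/0.046.
t²/0.046 = 11500 → t² = 529 → t = 23.

23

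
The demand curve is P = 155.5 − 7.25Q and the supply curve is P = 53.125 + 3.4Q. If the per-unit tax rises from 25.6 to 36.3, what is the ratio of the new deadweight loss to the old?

2.011

Competitive equilibrium: 155.5 − 7.25Q = 53.125 + 3.4Q → Q* = 9.6127, P* = 85.8081.
For a per-unit tax t: ΔQ = t/10.65, so DWL = ½·t·(t/10.65) = t²/21.3.
At t = 25.6: DWL = 30.768. At t = 36.3: DWL = 61.863.
Ratio = (36.3/25.6)² = 2.011.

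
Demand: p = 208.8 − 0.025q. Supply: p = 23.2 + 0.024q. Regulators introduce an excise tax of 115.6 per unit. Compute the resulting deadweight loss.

136360.82

Competitive equilibrium: 208.8 − 0.025q = 23.2 + 0.024q → q* = 3787.7551, p* = 114.1061.
With the tax, the buyer price exceeds the seller price by 115.6: (208.8 − 0.025q) − (23.2 + 0.024q) = 115.6 → q' = 1428.5714.
Δq = 3787.7551 − 1428.5714 = 2359.1837; the wedge equals the tax, 115.6.
Welfare loss = ½ × 2359.1837 × 115.6 = 136360.82.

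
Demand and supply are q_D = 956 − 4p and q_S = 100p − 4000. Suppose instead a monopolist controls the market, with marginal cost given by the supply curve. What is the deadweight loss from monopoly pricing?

In inverse form: demand p = 239 − 0.25q, supply p = 40 + 0.01q.
Competitive equilibrium: 239 − 0.25q = 40 + 0.01q → q* = 765.38462, p* = 47.65385.
Marginal revenue: MR = 239 − 0.5q. Set MR = MC: 239 − 0.5q = 40 + 0.01q → q_m = 390.19608.
Price p_m = 239 − 0.25·390.19608 = 141.45098; MC(q_m) = 40 + 0.01·390.19608 = 43.90196.
Competitive q* = 765.38462, so Δq = 375.18854; wedge = 141.45098 − 43.90196 = 97.54902.
The triangle = ½ × 375.18854 × 97.54902 = 18299.64.

18299.64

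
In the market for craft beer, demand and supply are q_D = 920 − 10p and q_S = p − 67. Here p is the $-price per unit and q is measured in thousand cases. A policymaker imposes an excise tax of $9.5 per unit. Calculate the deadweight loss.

$41.02 thousand

In inverse form: demand p = 92 − 0.1q, supply p = 67 + q.
Competitive equilibrium: 92 − 0.1q = 67 + q → q* = 22.7273, p* = 89.7273.
With the tax, the buyer price exceeds the seller price by 9.5: (92 − 0.1q) − (67 + q) = 9.5 → q' = 14.0909.
Δq = 22.7273 − 14.0909 = 8.6364; the wedge equals the tax, 9.5.
DWL = ½ × 8.6364 × 9.5 = $41.02 thousand.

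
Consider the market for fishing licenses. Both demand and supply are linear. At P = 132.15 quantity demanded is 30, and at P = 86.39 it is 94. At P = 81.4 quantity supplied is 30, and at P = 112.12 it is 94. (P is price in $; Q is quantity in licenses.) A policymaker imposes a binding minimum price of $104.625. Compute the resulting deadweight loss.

$9.43

Demand slope = (86.39 − 132.15)/(94 − 30) = −0.715, so P = 153.6 − 0.715Q.
Supply slope = (112.12 − 81.4)/(94 − 30) = 0.48, so P = 67 + 0.48Q.
Competitive equilibrium: 153.6 − 0.715Q = 67 + 0.48Q → Q* = 72.4686, P* = 101.7849.
At the floor P = 104.625, quantity demanded = (153.6 − 104.625)/0.715 = 68.4965.
Sellers' marginal cost at Q' = 68.4965: 67 + 0.48·68.4965 = 99.8783.
ΔQ = 72.4686 − 68.4965 = 3.9721; wedge = 104.625 − 99.8783 = 4.7467.
Welfare loss = ½ × 3.9721 × 4.7467 = $9.43.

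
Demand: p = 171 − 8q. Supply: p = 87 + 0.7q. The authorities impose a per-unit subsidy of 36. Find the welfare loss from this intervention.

Competitive equilibrium: 171 − 8q = 87 + 0.7q → q* = 9.6552, p* = 93.7586.
The subsidy lowers effective supply by 36: p = 51 + 0.7q.
New quantity: 171 − 8q = 51 + 0.7q → q' = 13.7931.
Overproduction Δq = 13.7931 − 9.6552 = 4.1379; wedge = subsidy = 36.
Deadweight loss = ½ × 4.1379 × 36 = 74.48.

74.48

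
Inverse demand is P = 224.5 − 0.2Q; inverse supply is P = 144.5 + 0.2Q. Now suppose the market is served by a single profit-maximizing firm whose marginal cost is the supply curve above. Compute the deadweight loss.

888.89

Competitive equilibrium: 224.5 − 0.2Q = 144.5 + 0.2Q → Q* = 200, P* = 184.5.
Marginal revenue: MR = 224.5 − 0.4Q. Set MR = MC: 224.5 − 0.4Q = 144.5 + 0.2Q → Q_m = 133.3333.
Price P_m = 224.5 − 0.2·133.3333 = 197.8333; MC(Q_m) = 144.5 + 0.2·133.3333 = 171.1667.
Competitive Q* = 200, so ΔQ = 66.6667; wedge = 197.8333 − 171.1667 = 26.6666.
Welfare loss = ½ × 66.6667 × 26.6666 = 888.89.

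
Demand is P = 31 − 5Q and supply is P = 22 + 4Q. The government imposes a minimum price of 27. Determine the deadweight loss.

Competitive equilibrium: 31 − 5Q = 22 + 4Q → Q* = 1, P* = 26.
At the floor P = 27, quantity demanded = (31 − 27)/5 = 0.8.
Sellers' marginal cost at Q' = 0.8: 22 + 4·0.8 = 25.2.
ΔQ = 1 − 0.8 = 0.2; wedge = 27 − 25.2 = 1.8.
Welfare loss = ½ × 0.2 × 1.8 = 0.18.

0.18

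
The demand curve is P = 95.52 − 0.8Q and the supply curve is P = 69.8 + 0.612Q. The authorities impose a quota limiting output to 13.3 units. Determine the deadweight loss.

17.06

Competitive equilibrium: 95.52 − 0.8Q = 69.8 + 0.612Q → Q* = 18.2153, P* = 80.9478.
At Q = 13.3: demand price = 95.52 − 0.8·13.3 = 84.88; supply price = 69.8 + 0.612·13.3 = 77.9396.
ΔQ = 18.2153 − 13.3 = 4.9153; wedge = 84.88 − 77.9396 = 6.9404.
Welfare loss = ½ × 4.9153 × 6.9404 = 17.06.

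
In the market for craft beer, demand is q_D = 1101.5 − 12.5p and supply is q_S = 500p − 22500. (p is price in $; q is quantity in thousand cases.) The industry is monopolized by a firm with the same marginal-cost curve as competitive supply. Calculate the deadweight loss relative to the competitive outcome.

$2764.80 thousand

In inverse form: demand p = 88.12 − 0.08q, supply p = 45 + 0.002q.
Competitive equilibrium: 88.12 − 0.08q = 45 + 0.002q → q* = 525.85366, p* = 46.05171.
Marginal revenue: MR = 88.12 − 0.16q. Set MR = MC: 88.12 − 0.16q = 45 + 0.002q → q_m = 266.17284.
Price p_m = 88.12 − 0.08·266.17284 = 66.82617; MC(q_m) = 45 + 0.002·266.17284 = 45.53235.
Competitive q* = 525.85366, so Δq = 259.68082; wedge = 66.82617 − 45.53235 = 21.29382.
The triangle = ½ × 259.68082 × 21.29382 = $2764.80 thousand.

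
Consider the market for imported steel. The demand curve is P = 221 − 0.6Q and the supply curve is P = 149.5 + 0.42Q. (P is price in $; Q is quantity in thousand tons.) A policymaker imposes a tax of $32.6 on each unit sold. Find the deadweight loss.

$520.96 thousand

Competitive equilibrium: 221 − 0.6Q = 149.5 + 0.42Q → Q* = 70.098, P* = 178.9412.
With the tax, the buyer price exceeds the seller price by 32.6: (221 − 0.6Q) − (149.5 + 0.42Q) = 32.6 → Q' = 38.1373.
ΔQ = 70.098 − 38.1373 = 31.9607; the wedge equals the tax, 32.6.
Welfare loss = ½ × 31.9607 × 32.6 = $520.96 thousand.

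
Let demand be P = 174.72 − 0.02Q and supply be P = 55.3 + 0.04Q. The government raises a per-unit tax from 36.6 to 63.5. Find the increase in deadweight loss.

22439.08

Competitive equilibrium: 174.72 − 0.02Q = 55.3 + 0.04Q → Q* = 1990.3333, P* = 134.9133.
For a per-unit tax t: ΔQ = t/0.06, so DWL = ½·t·(t/0.06) = t²/0.12.
At t = 36.6: DWL = 11163. At t = 63.5: DWL = 33602.083.
Increase = 33602.083 − 11163 = 22439.08.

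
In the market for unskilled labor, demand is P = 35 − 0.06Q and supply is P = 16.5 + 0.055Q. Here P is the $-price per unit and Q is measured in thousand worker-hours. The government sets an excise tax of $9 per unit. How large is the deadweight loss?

$352.17 thousand

Competitive equilibrium: 35 − 0.06Q = 16.5 + 0.055Q → Q* = 160.8696, P* = 25.3478.
With the tax, the buyer price exceeds the seller price by 9: (35 − 0.06Q) − (16.5 + 0.055Q) = 9 → Q' = 82.6087.
ΔQ = 160.8696 − 82.6087 = 78.2609; the wedge equals the tax, 9.
Welfare loss = ½ × 78.2609 × 9 = $352.17 thousand.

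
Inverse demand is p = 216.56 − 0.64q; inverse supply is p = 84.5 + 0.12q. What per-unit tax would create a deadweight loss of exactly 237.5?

Competitive equilibrium: 216.56 − 0.64q = 84.5 + 0.12q → q* = 173.7632, p* = 105.3516.
A tax t gives Δq = t/0.76 and wedge t, so DWL = t²/1.52.
t²/1.52 = 237.5 → t² = 361 → t = 19.

19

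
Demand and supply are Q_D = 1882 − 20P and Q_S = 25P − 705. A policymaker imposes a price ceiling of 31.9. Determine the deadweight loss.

In inverse form: demand P = 94.1 − 0.05Q, supply P = 28.2 + 0.04Q.
Competitive equilibrium: 94.1 − 0.05Q = 28.2 + 0.04Q → Q* = 732.2222, P* = 57.4889.
At the ceiling P = 31.9, quantity supplied = (31.9 − 28.2)/0.04 = 92.5.
Willingness to pay at Q' = 92.5: 94.1 − 0.05·92.5 = 89.475.
ΔQ = 732.2222 − 92.5 = 639.7222; wedge = 89.475 − 31.9 = 57.575.
Deadweight loss = ½ × 639.7222 × 57.575 = 18416.

18416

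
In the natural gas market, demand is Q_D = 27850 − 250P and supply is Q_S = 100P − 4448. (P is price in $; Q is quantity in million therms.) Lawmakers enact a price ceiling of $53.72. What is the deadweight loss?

$104081.152 million

In inverse form: demand P = 111.4 − 0.004Q, supply P = 44.48 + 0.01Q.
Competitive equilibrium: 111.4 − 0.004Q = 44.48 + 0.01Q → Q* = 4780, P* = 92.28.
At the ceiling P = 53.72, quantity supplied = (53.72 − 44.48)/0.01 = 924.
Willingness to pay at Q' = 924: 111.4 − 0.004·924 = 107.704.
ΔQ = 4780 − 924 = 3856; wedge = 107.704 − 53.72 = 53.984.
Deadweight loss = ½ × 3856 × 53.984 = $104081.152 million.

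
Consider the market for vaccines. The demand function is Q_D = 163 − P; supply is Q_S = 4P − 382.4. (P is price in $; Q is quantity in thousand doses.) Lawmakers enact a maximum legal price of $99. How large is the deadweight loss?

In inverse form: demand P = 163 − Q, supply P = 95.6 + 0.25Q.
Competitive equilibrium: 163 − Q = 95.6 + 0.25Q → Q* = 53.92, P* = 109.08.
At the ceiling P = 99, quantity supplied = (99 − 95.6)/0.25 = 13.6.
Willingness to pay at Q' = 13.6: 163 − 1·13.6 = 149.4.
ΔQ = 53.92 − 13.6 = 40.32; wedge = 149.4 − 99 = 50.4.
DWL = ½ × 40.32 × 50.4 = $1016.064 thousand.

$1016.064 thousand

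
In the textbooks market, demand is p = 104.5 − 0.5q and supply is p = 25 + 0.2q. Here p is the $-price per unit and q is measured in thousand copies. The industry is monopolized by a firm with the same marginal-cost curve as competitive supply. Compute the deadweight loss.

$783.76 thousand

Competitive equilibrium: 104.5 − 0.5q = 25 + 0.2q → q* = 113.5714, p* = 47.7143.
Marginal revenue: MR = 104.5 − q. Set MR = MC: 104.5 − q = 25 + 0.2q → q_m = 66.25.
Price p_m = 104.5 − 0.5·66.25 = 71.375; MC(q_m) = 25 + 0.2·66.25 = 38.25.
Competitive q* = 113.5714, so Δq = 47.3214; wedge = 71.375 − 38.25 = 33.125.
DWL = ½ × 47.3214 × 33.125 = $783.76 thousand.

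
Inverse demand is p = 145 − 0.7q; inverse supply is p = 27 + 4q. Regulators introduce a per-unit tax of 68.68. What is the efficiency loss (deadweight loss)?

Competitive equilibrium: 145 − 0.7q = 27 + 4q → q* = 25.1064, p* = 127.4255.
With the tax, the buyer price exceeds the seller price by 68.68: (145 − 0.7q) − (27 + 4q) = 68.68 → q' = 10.4936.
Δq = 25.1064 − 10.4936 = 14.6128; the wedge equals the tax, 68.68.
Deadweight loss = ½ × 14.6128 × 68.68 = 501.80.

501.80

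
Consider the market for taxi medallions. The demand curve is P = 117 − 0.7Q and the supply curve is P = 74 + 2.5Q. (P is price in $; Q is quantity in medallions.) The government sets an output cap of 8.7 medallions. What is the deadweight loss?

Competitive equilibrium: 117 − 0.7Q = 74 + 2.5Q → Q* = 13.4375, P* = 107.5938.
At Q = 8.7: demand price = 117 − 0.7·8.7 = 110.91; supply price = 74 + 2.5·8.7 = 95.75.
ΔQ = 13.4375 − 8.7 = 4.7375; wedge = 110.91 − 95.75 = 15.16.
DWL = ½ × 4.7375 × 15.16 = $35.91.

$35.91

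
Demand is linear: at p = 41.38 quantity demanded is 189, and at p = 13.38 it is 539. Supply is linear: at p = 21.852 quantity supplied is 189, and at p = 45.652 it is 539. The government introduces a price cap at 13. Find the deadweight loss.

Demand slope = (13.38 − 41.38)/(539 − 189) = −0.08, so p = 56.5 − 0.08q.
Supply slope = (45.652 − 21.852)/(539 − 189) = 0.068, so p = 9 + 0.068q.
Competitive equilibrium: 56.5 − 0.08q = 9 + 0.068q → q* = 320.9459, p* = 30.8243.
At the ceiling p = 13, quantity supplied = (13 − 9)/0.068 = 58.8235.
Willingness to pay at q' = 58.8235: 56.5 − 0.08·58.8235 = 51.7941.
Δq = 320.9459 − 58.8235 = 262.1224; wedge = 51.7941 − 13 = 38.7941.
Welfare loss = ½ × 262.1224 × 38.7941 = 5084.40.

5084.40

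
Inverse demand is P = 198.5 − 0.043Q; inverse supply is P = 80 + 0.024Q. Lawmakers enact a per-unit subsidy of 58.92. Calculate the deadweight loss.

Competitive equilibrium: 198.5 − 0.043Q = 80 + 0.024Q → Q* = 1768.6567, P* = 122.4478.
The subsidy lowers effective supply by 58.92: P = 21.08 + 0.024Q.
New quantity: 198.5 − 0.043Q = 21.08 + 0.024Q → Q' = 2648.0597.
Overproduction ΔQ = 2648.0597 − 1768.6567 = 879.403; wedge = subsidy = 58.92.
DWL = ½ × 879.403 × 58.92 = 25907.21.

25907.21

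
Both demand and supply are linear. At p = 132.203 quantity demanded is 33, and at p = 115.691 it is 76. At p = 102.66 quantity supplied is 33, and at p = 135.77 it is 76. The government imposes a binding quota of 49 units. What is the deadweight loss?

53.18

Demand slope = (115.691 − 132.203)/(76 − 33) = −0.384, so p = 144.875 − 0.384q.
Supply slope = (135.77 − 102.66)/(76 − 33) = 0.77, so p = 77.25 + 0.77q.
Competitive equilibrium: 144.875 − 0.384q = 77.25 + 0.77q → q* = 58.6005, p* = 122.3724.
At q = 49: demand price = 144.875 − 0.384·49 = 126.059; supply price = 77.25 + 0.77·49 = 114.98.
Δq = 58.6005 − 49 = 9.6005; wedge = 126.059 − 114.98 = 11.079.
Welfare loss = ½ × 9.6005 × 11.079 = 53.18.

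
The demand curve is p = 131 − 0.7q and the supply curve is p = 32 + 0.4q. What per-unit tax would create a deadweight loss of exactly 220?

Competitive equilibrium: 131 − 0.7q = 32 + 0.4q → q* = 90, p* = 68.
A tax t gives Δq = t/1.1 and wedge t, so DWL = t²/2.2.
t²/2.2 = 220 → t² = 484 → t = 22.

22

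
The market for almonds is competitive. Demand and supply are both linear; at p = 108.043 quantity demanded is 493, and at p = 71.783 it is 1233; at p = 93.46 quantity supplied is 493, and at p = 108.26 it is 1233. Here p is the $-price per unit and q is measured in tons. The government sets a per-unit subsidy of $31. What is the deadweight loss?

$6963.77

Demand slope = (71.783 − 108.043)/(1233 − 493) = −0.049, so p = 132.2 − 0.049q.
Supply slope = (108.26 − 93.46)/(1233 − 493) = 0.02, so p = 83.6 + 0.02q.
Competitive equilibrium: 132.2 − 0.049q = 83.6 + 0.02q → q* = 704.3478, p* = 97.687.
The subsidy lowers effective supply by 31: p = 52.6 + 0.02q.
New quantity: 132.2 − 0.049q = 52.6 + 0.02q → q' = 1153.6232.
Overproduction Δq = 1153.6232 − 704.3478 = 449.2754; wedge = subsidy = 31.
DWL = ½ × 449.2754 × 31 = $6963.77.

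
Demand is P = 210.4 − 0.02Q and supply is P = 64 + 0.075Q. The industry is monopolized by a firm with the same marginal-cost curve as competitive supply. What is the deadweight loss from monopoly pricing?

3411.87

Competitive equilibrium: 210.4 − 0.02Q = 64 + 0.075Q → Q* = 1541.05263, P* = 179.57895.
Marginal revenue: MR = 210.4 − 0.04Q. Set MR = MC: 210.4 − 0.04Q = 64 + 0.075Q → Q_m = 1273.04348.
Price P_m = 210.4 − 0.02·1273.04348 = 184.93913; MC(Q_m) = 64 + 0.075·1273.04348 = 159.47826.
Competitive Q* = 1541.05263, so ΔQ = 268.00915; wedge = 184.93913 − 159.47826 = 25.46087.
Deadweight loss = ½ × 268.00915 × 25.46087 = 3411.87.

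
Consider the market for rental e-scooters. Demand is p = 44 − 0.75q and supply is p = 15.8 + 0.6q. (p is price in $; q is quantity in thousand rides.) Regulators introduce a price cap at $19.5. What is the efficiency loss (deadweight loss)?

$146.30 thousand

Competitive equilibrium: 44 − 0.75q = 15.8 + 0.6q → q* = 20.8889, p* = 28.3333.
At the ceiling p = 19.5, quantity supplied = (19.5 − 15.8)/0.6 = 6.1667.
Willingness to pay at q' = 6.1667: 44 − 0.75·6.1667 = 39.375.
Δq = 20.8889 − 6.1667 = 14.7222; wedge = 39.375 − 19.5 = 19.875.
DWL = ½ × 14.7222 × 19.875 = $146.30 thousand.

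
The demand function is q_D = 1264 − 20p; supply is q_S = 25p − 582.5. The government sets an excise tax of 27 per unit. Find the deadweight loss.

In inverse form: demand p = 63.2 − 0.05q, supply p = 23.3 + 0.04q.
Competitive equilibrium: 63.2 − 0.05q = 23.3 + 0.04q → q* = 443.3333, p* = 41.0333.
With the tax, the buyer price exceeds the seller price by 27: (63.2 − 0.05q) − (23.3 + 0.04q) = 27 → q' = 143.3333.
Δq = 443.3333 − 143.3333 = 300; the wedge equals the tax, 27.
DWL = ½ × 300 × 27 = 4050.

4050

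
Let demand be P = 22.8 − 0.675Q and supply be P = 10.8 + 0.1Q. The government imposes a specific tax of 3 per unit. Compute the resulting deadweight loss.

Competitive equilibrium: 22.8 − 0.675Q = 10.8 + 0.1Q → Q* = 15.4839, P* = 12.3484.
With the tax, the buyer price exceeds the seller price by 3: (22.8 − 0.675Q) − (10.8 + 0.1Q) = 3 → Q' = 11.6129.
ΔQ = 15.4839 − 11.6129 = 3.871; the wedge equals the tax, 3.
DWL = ½ × 3.871 × 3 = 5.81.

5.81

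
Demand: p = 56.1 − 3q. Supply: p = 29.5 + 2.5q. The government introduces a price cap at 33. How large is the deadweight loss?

Competitive equilibrium: 56.1 − 3q = 29.5 + 2.5q → q* = 4.8364, p* = 41.5909.
At the ceiling p = 33, quantity supplied = (33 − 29.5)/2.5 = 1.4.
Willingness to pay at q' = 1.4: 56.1 − 3·1.4 = 51.9.
Δq = 4.8364 − 1.4 = 3.4364; wedge = 51.9 − 33 = 18.9.
Welfare loss = ½ × 3.4364 × 18.9 = 32.47.

32.47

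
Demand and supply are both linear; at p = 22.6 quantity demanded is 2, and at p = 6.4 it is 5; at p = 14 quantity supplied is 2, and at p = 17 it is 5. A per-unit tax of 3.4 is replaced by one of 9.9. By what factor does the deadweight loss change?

8.478

Demand slope = (6.4 − 22.6)/(5 − 2) = −5.4, so p = 33.4 − 5.4q.
Supply slope = (17 − 14)/(5 − 2) = 1, so p = 12 + q.
Competitive equilibrium: 33.4 − 5.4q = 12 + q → q* = 3.3438, p* = 15.3438.
For a per-unit tax t: Δq = t/6.4, so DWL = ½·t·(t/6.4) = t²/12.8.
At t = 3.4: DWL = 0.903. At t = 9.9: DWL = 7.657.
Ratio = (9.9/3.4)² = 8.478.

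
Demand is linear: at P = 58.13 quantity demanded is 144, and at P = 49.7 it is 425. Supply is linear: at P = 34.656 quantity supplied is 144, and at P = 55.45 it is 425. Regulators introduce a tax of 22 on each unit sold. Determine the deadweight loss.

2326.92

Demand slope = (49.7 − 58.13)/(425 − 144) = −0.03, so P = 62.45 − 0.03Q.
Supply slope = (55.45 − 34.656)/(425 − 144) = 0.074, so P = 24 + 0.074Q.
Competitive equilibrium: 62.45 − 0.03Q = 24 + 0.074Q → Q* = 369.7115, P* = 51.3587.
With the tax, the buyer price exceeds the seller price by 22: (62.45 − 0.03Q) − (24 + 0.074Q) = 22 → Q' = 158.1731.
ΔQ = 369.7115 − 158.1731 = 211.5384; the wedge equals the tax, 22.
Deadweight loss = ½ × 211.5384 × 22 = 2326.92.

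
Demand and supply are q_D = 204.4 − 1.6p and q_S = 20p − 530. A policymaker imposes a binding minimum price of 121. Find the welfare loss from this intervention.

In inverse form: demand p = 127.75 − 0.625q, supply p = 26.5 + 0.05q.
Competitive equilibrium: 127.75 − 0.625q = 26.5 + 0.05q → q* = 150, p* = 34.
At the floor p = 121, quantity demanded = (127.75 − 121)/0.625 = 10.8.
Sellers' marginal cost at q' = 10.8: 26.5 + 0.05·10.8 = 27.04.
Δq = 150 − 10.8 = 139.2; wedge = 121 − 27.04 = 93.96.
DWL = ½ × 139.2 × 93.96 = 6539.616.

6539.616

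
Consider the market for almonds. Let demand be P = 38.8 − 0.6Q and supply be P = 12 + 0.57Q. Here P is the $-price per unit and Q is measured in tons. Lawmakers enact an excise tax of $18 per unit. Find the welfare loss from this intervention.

Competitive equilibrium: 38.8 − 0.6Q = 12 + 0.57Q → Q* = 22.906, P* = 25.0564.
With the tax, the buyer price exceeds the seller price by 18: (38.8 − 0.6Q) − (12 + 0.57Q) = 18 → Q' = 7.5214.
ΔQ = 22.906 − 7.5214 = 15.3846; the wedge equals the tax, 18.
DWL = ½ × 15.3846 × 18 = $138.46.

$138.46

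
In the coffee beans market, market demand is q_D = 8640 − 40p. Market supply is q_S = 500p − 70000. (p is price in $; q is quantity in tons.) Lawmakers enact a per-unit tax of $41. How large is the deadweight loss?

In inverse form: demand p = 216 − 0.025q, supply p = 140 + 0.002q.
Competitive equilibrium: 216 − 0.025q = 140 + 0.002q → q* = 2814.8148, p* = 145.6296.
With the tax, the buyer price exceeds the seller price by 41: (216 − 0.025q) − (140 + 0.002q) = 41 → q' = 1296.2963.
Δq = 2814.8148 − 1296.2963 = 1518.5185; the wedge equals the tax, 41.
DWL = ½ × 1518.5185 × 41 = $31129.63.

$31129.63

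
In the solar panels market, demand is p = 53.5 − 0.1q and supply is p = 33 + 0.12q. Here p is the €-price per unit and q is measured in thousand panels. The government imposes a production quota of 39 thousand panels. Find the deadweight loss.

Competitive equilibrium: 53.5 − 0.1q = 33 + 0.12q → q* = 93.1818, p* = 44.1818.
At q = 39: demand price = 53.5 − 0.1·39 = 49.6; supply price = 33 + 0.12·39 = 37.68.
Δq = 93.1818 − 39 = 54.1818; wedge = 49.6 − 37.68 = 11.92.
Welfare loss = ½ × 54.1818 × 11.92 = €322.92 thousand.

€322.92 thousand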